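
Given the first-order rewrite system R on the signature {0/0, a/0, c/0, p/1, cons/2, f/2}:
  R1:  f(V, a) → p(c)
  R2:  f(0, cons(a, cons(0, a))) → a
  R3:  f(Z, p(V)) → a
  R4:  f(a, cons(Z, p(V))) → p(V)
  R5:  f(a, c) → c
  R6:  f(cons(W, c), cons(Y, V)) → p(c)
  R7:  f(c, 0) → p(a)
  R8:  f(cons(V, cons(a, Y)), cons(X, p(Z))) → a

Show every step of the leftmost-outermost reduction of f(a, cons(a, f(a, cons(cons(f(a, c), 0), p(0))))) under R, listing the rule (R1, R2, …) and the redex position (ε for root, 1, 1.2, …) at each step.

1. f(a, cons(a, f(a, cons(cons(f(a, c), 0), p(0)))))  →  f(a, cons(a, p(0)))   [R4 at 2.2]
2. f(a, cons(a, p(0)))  →  p(0)   [R4 at ε]

p(0)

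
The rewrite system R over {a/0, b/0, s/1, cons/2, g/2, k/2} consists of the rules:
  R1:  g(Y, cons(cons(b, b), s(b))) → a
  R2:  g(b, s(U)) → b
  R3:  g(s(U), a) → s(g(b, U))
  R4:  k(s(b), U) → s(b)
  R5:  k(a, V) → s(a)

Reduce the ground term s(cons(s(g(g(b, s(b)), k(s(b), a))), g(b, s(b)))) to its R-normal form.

1. s(cons(s(g(g(b, s(b)), k(s(b), a))), g(b, s(b))))  →  s(cons(s(g(b, k(s(b), a))), g(b, s(b))))   [R2 at 1.1.1.1]
2. s(cons(s(g(b, k(s(b), a))), g(b, s(b))))  →  s(cons(s(g(b, s(b))), g(b, s(b))))   [R4 at 1.1.1.2]
3. s(cons(s(g(b, s(b))), g(b, s(b))))  →  s(cons(s(b), g(b, s(b))))   [R2 at 1.1.1]
4. s(cons(s(b), g(b, s(b))))  →  s(cons(s(b), b))   [R2 at 1.2]

s(cons(s(b), b))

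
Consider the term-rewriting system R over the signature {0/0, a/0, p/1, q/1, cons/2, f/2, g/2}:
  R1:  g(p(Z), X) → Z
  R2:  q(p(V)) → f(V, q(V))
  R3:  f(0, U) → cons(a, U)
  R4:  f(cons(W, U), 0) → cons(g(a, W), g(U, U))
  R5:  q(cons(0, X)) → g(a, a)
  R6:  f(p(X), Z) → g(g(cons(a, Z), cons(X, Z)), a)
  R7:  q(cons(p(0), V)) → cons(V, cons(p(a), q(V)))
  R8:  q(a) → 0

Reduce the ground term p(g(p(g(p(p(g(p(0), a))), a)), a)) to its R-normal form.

1. p(g(p(g(p(p(g(p(0), a))), a)), a))  →  p(g(p(p(g(p(0), a))), a))   [R1 at 1]
2. p(g(p(p(g(p(0), a))), a))  →  p(p(g(p(0), a)))   [R1 at 1]
3. p(p(g(p(0), a)))  →  p(p(0))   [R1 at 1.1]

p(p(0))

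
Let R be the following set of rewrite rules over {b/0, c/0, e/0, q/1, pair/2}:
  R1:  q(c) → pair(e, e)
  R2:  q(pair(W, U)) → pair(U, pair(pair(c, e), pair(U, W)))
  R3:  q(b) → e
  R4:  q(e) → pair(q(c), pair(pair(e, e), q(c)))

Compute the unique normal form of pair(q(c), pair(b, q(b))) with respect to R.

1. pair(q(c), pair(b, q(b)))  →  pair(pair(e, e), pair(b, q(b)))   [R1 at 1]
2. pair(pair(e, e), pair(b, q(b)))  →  pair(pair(e, e), pair(b, e))   [R3 at 2.2]

pair(pair(e, e), pair(b, e))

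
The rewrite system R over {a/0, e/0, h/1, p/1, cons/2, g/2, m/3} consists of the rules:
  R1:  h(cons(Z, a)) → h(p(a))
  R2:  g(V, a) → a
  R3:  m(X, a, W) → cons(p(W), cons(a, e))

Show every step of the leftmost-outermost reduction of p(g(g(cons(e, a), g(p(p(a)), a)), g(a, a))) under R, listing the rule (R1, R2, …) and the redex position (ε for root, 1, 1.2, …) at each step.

1. p(g(g(cons(e, a), g(p(p(a)), a)), g(a, a)))  →  p(g(g(cons(e, a), a), g(a, a)))   [R2 at 1.1.2]
2. p(g(g(cons(e, a), a), g(a, a)))  →  p(g(a, g(a, a)))   [R2 at 1.1]
3. p(g(a, g(a, a)))  →  p(g(a, a))   [R2 at 1.2]
4. p(g(a, a))  →  p(a)   [R2 at 1]

p(a)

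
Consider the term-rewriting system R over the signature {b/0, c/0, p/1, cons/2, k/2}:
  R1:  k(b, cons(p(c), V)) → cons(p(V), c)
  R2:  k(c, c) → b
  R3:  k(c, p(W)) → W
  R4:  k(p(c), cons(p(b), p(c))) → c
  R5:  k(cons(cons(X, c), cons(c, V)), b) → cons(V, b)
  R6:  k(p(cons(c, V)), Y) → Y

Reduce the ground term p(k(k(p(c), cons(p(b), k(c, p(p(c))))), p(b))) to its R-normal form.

1. p(k(k(p(c), cons(p(b), k(c, p(p(c))))), p(b)))  →  p(k(k(p(c), cons(p(b), p(c))), p(b)))   [R3 at 1.1.2.2]
2. p(k(k(p(c), cons(p(b), p(c))), p(b)))  →  p(k(c, p(b)))   [R4 at 1.1]
3. p(k(c, p(b)))  →  p(b)   [R3 at 1]

p(b)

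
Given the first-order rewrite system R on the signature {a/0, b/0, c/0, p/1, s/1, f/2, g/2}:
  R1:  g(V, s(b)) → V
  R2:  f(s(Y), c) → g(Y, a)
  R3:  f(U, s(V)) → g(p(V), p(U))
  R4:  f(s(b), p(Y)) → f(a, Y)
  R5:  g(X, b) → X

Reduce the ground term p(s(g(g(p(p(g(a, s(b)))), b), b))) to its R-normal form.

p(s(p(p(a))))

1. p(s(g(g(p(p(g(a, s(b)))), b), b)))  →  p(s(g(p(p(g(a, s(b)))), b)))   [R5 at 1.1]
2. p(s(g(p(p(g(a, s(b)))), b)))  →  p(s(p(p(g(a, s(b))))))   [R5 at 1.1]
3. p(s(p(p(g(a, s(b))))))  →  p(s(p(p(a))))   [R1 at 1.1.1.1]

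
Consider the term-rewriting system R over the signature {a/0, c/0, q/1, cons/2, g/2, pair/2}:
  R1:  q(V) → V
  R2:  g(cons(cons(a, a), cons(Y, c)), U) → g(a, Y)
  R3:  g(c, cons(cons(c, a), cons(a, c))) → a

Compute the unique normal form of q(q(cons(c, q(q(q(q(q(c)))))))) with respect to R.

cons(c, c)

1. q(q(cons(c, q(q(q(q(q(c))))))))  →  q(cons(c, q(q(q(q(q(c)))))))   [R1 at ε]
2. q(cons(c, q(q(q(q(q(c)))))))  →  cons(c, q(q(q(q(q(c))))))   [R1 at ε]
3. cons(c, q(q(q(q(q(c))))))  →  cons(c, q(q(q(q(c)))))   [R1 at 2]
4. cons(c, q(q(q(q(c)))))  →  cons(c, q(q(q(c))))   [R1 at 2]
5. cons(c, q(q(q(c))))  →  cons(c, q(q(c)))   [R1 at 2]
6. cons(c, q(q(c)))  →  cons(c, q(c))   [R1 at 2]
7. cons(c, q(c))  →  cons(c, c)   [R1 at 2]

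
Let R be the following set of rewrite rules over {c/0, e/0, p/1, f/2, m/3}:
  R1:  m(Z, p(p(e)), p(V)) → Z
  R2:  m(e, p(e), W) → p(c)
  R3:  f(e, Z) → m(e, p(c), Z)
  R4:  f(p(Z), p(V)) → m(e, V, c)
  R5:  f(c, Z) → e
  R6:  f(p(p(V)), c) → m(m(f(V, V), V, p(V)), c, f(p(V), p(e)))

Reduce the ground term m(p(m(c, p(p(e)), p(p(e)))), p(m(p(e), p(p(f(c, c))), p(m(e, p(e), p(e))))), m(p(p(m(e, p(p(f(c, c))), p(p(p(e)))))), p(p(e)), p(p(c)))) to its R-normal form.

p(c)

1. m(p(m(c, p(p(e)), p(p(e)))), p(m(p(e), p(p(f(c, c))), p(m(e, p(e), p(e))))), m(p(p(m(e, p(p(f(c, c))), p(p(p(e)))))), p(p(e)), p(p(c))))  →  m(p(c), p(m(p(e), p(p(f(c, c))), p(m(e, p(e), p(e))))), m(p(p(m(e, p(p(f(c, c))), p(p(p(e)))))), p(p(e)), p(p(c))))   [R1 at 1.1]
2. m(p(c), p(m(p(e), p(p(f(c, c))), p(m(e, p(e), p(e))))), m(p(p(m(e, p(p(f(c, c))), p(p(p(e)))))), p(p(e)), p(p(c))))  →  m(p(c), p(m(p(e), p(p(e)), p(m(e, p(e), p(e))))), m(p(p(m(e, p(p(f(c, c))), p(p(p(e)))))), p(p(e)), p(p(c))))   [R5 at 2.1.2.1.1]
3. m(p(c), p(m(p(e), p(p(e)), p(m(e, p(e), p(e))))), m(p(p(m(e, p(p(f(c, c))), p(p(p(e)))))), p(p(e)), p(p(c))))  →  m(p(c), p(p(e)), m(p(p(m(e, p(p(f(c, c))), p(p(p(e)))))), p(p(e)), p(p(c))))   [R1 at 2.1]
4. m(p(c), p(p(e)), m(p(p(m(e, p(p(f(c, c))), p(p(p(e)))))), p(p(e)), p(p(c))))  →  m(p(c), p(p(e)), p(p(m(e, p(p(f(c, c))), p(p(p(e)))))))   [R1 at 3]
5. m(p(c), p(p(e)), p(p(m(e, p(p(f(c, c))), p(p(p(e)))))))  →  p(c)   [R1 at ε]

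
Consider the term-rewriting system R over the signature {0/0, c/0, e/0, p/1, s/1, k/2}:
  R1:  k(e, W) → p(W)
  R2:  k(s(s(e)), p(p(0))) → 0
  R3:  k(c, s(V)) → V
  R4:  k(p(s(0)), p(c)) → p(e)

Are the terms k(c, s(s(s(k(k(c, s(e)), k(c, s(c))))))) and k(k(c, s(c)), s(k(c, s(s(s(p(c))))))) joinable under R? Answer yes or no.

Reduce t₁ = k(c, s(s(s(k(k(c, s(e)), k(c, s(c))))))):
1. k(c, s(s(s(k(k(c, s(e)), k(c, s(c)))))))  →  s(s(k(k(c, s(e)), k(c, s(c)))))   [R3 at ε]
2. s(s(k(k(c, s(e)), k(c, s(c)))))  →  s(s(k(e, k(c, s(c)))))   [R3 at 1.1.1]
3. s(s(k(e, k(c, s(c)))))  →  s(s(p(k(c, s(c)))))   [R1 at 1.1]
4. s(s(p(k(c, s(c)))))  →  s(s(p(c)))   [R3 at 1.1.1]

Reduce t₂ = k(k(c, s(c)), s(k(c, s(s(s(p(c))))))):
1. k(k(c, s(c)), s(k(c, s(s(s(p(c)))))))  →  k(c, s(k(c, s(s(s(p(c)))))))   [R3 at 1]
2. k(c, s(k(c, s(s(s(p(c)))))))  →  k(c, s(s(s(p(c)))))   [R3 at ε]
3. k(c, s(s(s(p(c)))))  →  s(s(p(c)))   [R3 at ε]

yes — NF(t₁) = s(s(p(c))), NF(t₂) = s(s(p(c)))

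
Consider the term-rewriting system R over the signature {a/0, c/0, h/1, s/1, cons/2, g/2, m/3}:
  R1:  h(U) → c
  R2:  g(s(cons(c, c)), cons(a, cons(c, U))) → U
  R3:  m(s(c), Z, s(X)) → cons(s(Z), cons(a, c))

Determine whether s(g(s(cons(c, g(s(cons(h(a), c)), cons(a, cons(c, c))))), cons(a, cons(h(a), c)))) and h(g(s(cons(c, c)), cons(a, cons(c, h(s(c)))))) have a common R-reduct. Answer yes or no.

Reduce t₁ = s(g(s(cons(c, g(s(cons(h(a), c)), cons(a, cons(c, c))))), cons(a, cons(h(a), c)))):
1. s(g(s(cons(c, g(s(cons(h(a), c)), cons(a, cons(c, c))))), cons(a, cons(h(a), c))))  →  s(g(s(cons(c, g(s(cons(c, c)), cons(a, cons(c, c))))), cons(a, cons(h(a), c))))   [R1 at 1.1.1.2.1.1.1]
2. s(g(s(cons(c, g(s(cons(c, c)), cons(a, cons(c, c))))), cons(a, cons(h(a), c))))  →  s(g(s(cons(c, c)), cons(a, cons(h(a), c))))   [R2 at 1.1.1.2]
3. s(g(s(cons(c, c)), cons(a, cons(h(a), c))))  →  s(g(s(cons(c, c)), cons(a, cons(c, c))))   [R1 at 1.2.2.1]
4. s(g(s(cons(c, c)), cons(a, cons(c, c))))  →  s(c)   [R2 at 1]

Reduce t₂ = h(g(s(cons(c, c)), cons(a, cons(c, h(s(c)))))):
1. h(g(s(cons(c, c)), cons(a, cons(c, h(s(c))))))  →  c   [R1 at ε]

no — NF(t₁) = s(c), NF(t₂) = c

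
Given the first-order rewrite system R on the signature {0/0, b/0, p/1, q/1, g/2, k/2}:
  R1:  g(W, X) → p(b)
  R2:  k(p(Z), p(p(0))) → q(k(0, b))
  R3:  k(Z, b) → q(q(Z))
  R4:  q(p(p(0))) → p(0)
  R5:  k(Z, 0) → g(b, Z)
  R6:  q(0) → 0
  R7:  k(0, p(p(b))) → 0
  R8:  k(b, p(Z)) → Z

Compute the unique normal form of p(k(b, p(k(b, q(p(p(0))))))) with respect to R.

p(0)

1. p(k(b, p(k(b, q(p(p(0)))))))  →  p(k(b, q(p(p(0)))))   [R8 at 1]
2. p(k(b, q(p(p(0)))))  →  p(k(b, p(0)))   [R4 at 1.2]
3. p(k(b, p(0)))  →  p(0)   [R8 at 1]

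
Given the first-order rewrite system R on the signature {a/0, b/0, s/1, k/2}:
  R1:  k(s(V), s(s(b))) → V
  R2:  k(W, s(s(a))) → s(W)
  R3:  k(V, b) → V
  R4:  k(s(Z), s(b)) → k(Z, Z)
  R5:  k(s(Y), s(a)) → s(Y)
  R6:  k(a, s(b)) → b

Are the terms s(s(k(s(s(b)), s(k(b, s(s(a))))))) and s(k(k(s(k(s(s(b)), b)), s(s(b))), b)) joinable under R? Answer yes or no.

Reduce t₁ = s(s(k(s(s(b)), s(k(b, s(s(a))))))):
1. s(s(k(s(s(b)), s(k(b, s(s(a)))))))  →  s(s(k(s(s(b)), s(s(b)))))   [R2 at 1.1.2.1]
2. s(s(k(s(s(b)), s(s(b)))))  →  s(s(s(b)))   [R1 at 1.1]

Reduce t₂ = s(k(k(s(k(s(s(b)), b)), s(s(b))), b)):
1. s(k(k(s(k(s(s(b)), b)), s(s(b))), b))  →  s(k(s(k(s(s(b)), b)), s(s(b))))   [R3 at 1]
2. s(k(s(k(s(s(b)), b)), s(s(b))))  →  s(k(s(s(b)), b))   [R1 at 1]
3. s(k(s(s(b)), b))  →  s(s(s(b)))   [R3 at 1]

yes — NF(t₁) = s(s(s(b))), NF(t₂) = s(s(s(b)))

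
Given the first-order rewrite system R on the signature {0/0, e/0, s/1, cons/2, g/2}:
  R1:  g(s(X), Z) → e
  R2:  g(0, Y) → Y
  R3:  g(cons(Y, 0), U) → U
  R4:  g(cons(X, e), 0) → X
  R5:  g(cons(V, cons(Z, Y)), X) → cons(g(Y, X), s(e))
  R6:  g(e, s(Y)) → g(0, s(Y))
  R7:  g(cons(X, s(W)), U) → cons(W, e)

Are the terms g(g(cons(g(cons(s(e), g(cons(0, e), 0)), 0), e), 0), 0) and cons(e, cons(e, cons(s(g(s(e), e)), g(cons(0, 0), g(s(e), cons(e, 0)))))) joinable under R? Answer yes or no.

Reduce t₁ = g(g(cons(g(cons(s(e), g(cons(0, e), 0)), 0), e), 0), 0):
1. g(g(cons(g(cons(s(e), g(cons(0, e), 0)), 0), e), 0), 0)  →  g(g(cons(s(e), g(cons(0, e), 0)), 0), 0)   [R4 at 1]
2. g(g(cons(s(e), g(cons(0, e), 0)), 0), 0)  →  g(g(cons(s(e), 0), 0), 0)   [R4 at 1.1.2]
3. g(g(cons(s(e), 0), 0), 0)  →  g(0, 0)   [R3 at 1]
4. g(0, 0)  →  0   [R2 at ε]

Reduce t₂ = cons(e, cons(e, cons(s(g(s(e), e)), g(cons(0, 0), g(s(e), cons(e, 0)))))):
1. cons(e, cons(e, cons(s(g(s(e), e)), g(cons(0, 0), g(s(e), cons(e, 0))))))  →  cons(e, cons(e, cons(s(e), g(cons(0, 0), g(s(e), cons(e, 0))))))   [R1 at 2.2.1.1]
2. cons(e, cons(e, cons(s(e), g(cons(0, 0), g(s(e), cons(e, 0))))))  →  cons(e, cons(e, cons(s(e), g(s(e), cons(e, 0)))))   [R3 at 2.2.2]
3. cons(e, cons(e, cons(s(e), g(s(e), cons(e, 0)))))  →  cons(e, cons(e, cons(s(e), e)))   [R1 at 2.2.2]

no — NF(t₁) = 0, NF(t₂) = cons(e, cons(e, cons(s(e), e)))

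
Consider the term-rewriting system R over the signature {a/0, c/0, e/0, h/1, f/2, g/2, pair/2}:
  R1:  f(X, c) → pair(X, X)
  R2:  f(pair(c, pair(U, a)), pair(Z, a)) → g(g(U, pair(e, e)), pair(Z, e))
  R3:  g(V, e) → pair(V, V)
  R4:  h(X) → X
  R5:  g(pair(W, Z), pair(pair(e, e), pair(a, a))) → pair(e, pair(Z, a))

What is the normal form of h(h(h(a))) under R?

1. h(h(h(a)))  →  h(h(a))   [R4 at ε]
2. h(h(a))  →  h(a)   [R4 at ε]
3. h(a)  →  a   [R4 at ε]

a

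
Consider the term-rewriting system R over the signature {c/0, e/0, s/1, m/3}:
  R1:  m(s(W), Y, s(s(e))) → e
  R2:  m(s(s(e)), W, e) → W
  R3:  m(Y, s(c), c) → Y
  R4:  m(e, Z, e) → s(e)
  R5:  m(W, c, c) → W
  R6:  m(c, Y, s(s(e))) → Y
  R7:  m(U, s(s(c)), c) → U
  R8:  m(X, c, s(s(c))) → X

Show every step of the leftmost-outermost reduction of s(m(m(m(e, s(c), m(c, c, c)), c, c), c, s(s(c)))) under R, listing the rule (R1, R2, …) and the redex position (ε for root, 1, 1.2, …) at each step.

1. s(m(m(m(e, s(c), m(c, c, c)), c, c), c, s(s(c))))  →  s(m(m(e, s(c), m(c, c, c)), c, c))   [R8 at 1]
2. s(m(m(e, s(c), m(c, c, c)), c, c))  →  s(m(e, s(c), m(c, c, c)))   [R5 at 1]
3. s(m(e, s(c), m(c, c, c)))  →  s(m(e, s(c), c))   [R5 at 1.3]
4. s(m(e, s(c), c))  →  s(e)   [R3 at 1]

s(e)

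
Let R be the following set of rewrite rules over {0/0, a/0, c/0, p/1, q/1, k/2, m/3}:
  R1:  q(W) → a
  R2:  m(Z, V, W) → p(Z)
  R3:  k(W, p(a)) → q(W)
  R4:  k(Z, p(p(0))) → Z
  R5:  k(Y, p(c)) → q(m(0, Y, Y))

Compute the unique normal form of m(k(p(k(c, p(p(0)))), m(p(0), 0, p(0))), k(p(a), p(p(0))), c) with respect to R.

p(p(c))

1. m(k(p(k(c, p(p(0)))), m(p(0), 0, p(0))), k(p(a), p(p(0))), c)  →  p(k(p(k(c, p(p(0)))), m(p(0), 0, p(0))))   [R2 at ε]
2. p(k(p(k(c, p(p(0)))), m(p(0), 0, p(0))))  →  p(k(p(c), m(p(0), 0, p(0))))   [R4 at 1.1.1]
3. p(k(p(c), m(p(0), 0, p(0))))  →  p(k(p(c), p(p(0))))   [R2 at 1.2]
4. p(k(p(c), p(p(0))))  →  p(p(c))   [R4 at 1]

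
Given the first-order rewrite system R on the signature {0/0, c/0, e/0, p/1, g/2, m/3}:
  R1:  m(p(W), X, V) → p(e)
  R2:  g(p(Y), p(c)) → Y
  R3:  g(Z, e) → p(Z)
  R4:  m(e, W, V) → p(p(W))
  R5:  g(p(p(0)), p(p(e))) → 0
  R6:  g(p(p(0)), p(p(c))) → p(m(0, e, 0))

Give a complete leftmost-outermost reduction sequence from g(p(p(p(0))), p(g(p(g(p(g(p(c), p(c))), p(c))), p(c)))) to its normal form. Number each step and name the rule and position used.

p(p(0))

1. g(p(p(p(0))), p(g(p(g(p(g(p(c), p(c))), p(c))), p(c))))  →  g(p(p(p(0))), p(g(p(g(p(c), p(c))), p(c))))   [R2 at 2.1]
2. g(p(p(p(0))), p(g(p(g(p(c), p(c))), p(c))))  →  g(p(p(p(0))), p(g(p(c), p(c))))   [R2 at 2.1]
3. g(p(p(p(0))), p(g(p(c), p(c))))  →  g(p(p(p(0))), p(c))   [R2 at 2.1]
4. g(p(p(p(0))), p(c))  →  p(p(0))   [R2 at ε]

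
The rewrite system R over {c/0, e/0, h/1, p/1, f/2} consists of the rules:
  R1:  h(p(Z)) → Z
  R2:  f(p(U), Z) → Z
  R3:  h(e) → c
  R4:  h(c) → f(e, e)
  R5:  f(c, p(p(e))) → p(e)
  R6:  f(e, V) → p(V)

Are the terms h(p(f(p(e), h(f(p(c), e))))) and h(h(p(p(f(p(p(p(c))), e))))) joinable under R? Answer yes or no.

Reduce t₁ = h(p(f(p(e), h(f(p(c), e))))):
1. h(p(f(p(e), h(f(p(c), e)))))  →  f(p(e), h(f(p(c), e)))   [R1 at ε]
2. f(p(e), h(f(p(c), e)))  →  h(f(p(c), e))   [R2 at ε]
3. h(f(p(c), e))  →  h(e)   [R2 at 1]
4. h(e)  →  c   [R3 at ε]

Reduce t₂ = h(h(p(p(f(p(p(p(c))), e))))):
1. h(h(p(p(f(p(p(p(c))), e)))))  →  h(p(f(p(p(p(c))), e)))   [R1 at 1]
2. h(p(f(p(p(p(c))), e)))  →  f(p(p(p(c))), e)   [R1 at ε]
3. f(p(p(p(c))), e)  →  e   [R2 at ε]

no — NF(t₁) = c, NF(t₂) = e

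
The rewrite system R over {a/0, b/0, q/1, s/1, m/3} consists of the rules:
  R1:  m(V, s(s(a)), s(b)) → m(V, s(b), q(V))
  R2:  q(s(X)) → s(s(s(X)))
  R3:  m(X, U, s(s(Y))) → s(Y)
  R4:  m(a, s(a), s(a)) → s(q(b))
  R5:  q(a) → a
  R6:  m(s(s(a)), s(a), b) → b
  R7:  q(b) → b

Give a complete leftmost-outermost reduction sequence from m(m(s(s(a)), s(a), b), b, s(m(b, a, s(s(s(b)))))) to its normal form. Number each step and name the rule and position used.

s(s(b))

1. m(m(s(s(a)), s(a), b), b, s(m(b, a, s(s(s(b))))))  →  m(b, b, s(m(b, a, s(s(s(b))))))   [R6 at 1]
2. m(b, b, s(m(b, a, s(s(s(b))))))  →  m(b, b, s(s(s(b))))   [R3 at 3.1]
3. m(b, b, s(s(s(b))))  →  s(s(b))   [R3 at ε]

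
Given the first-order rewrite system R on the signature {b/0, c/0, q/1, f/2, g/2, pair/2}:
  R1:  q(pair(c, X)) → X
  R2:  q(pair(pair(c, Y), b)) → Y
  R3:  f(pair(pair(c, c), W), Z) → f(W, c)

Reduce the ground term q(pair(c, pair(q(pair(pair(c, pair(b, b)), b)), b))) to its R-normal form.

pair(pair(b, b), b)

1. q(pair(c, pair(q(pair(pair(c, pair(b, b)), b)), b)))  →  pair(q(pair(pair(c, pair(b, b)), b)), b)   [R1 at ε]
2. pair(q(pair(pair(c, pair(b, b)), b)), b)  →  pair(pair(b, b), b)   [R2 at 1]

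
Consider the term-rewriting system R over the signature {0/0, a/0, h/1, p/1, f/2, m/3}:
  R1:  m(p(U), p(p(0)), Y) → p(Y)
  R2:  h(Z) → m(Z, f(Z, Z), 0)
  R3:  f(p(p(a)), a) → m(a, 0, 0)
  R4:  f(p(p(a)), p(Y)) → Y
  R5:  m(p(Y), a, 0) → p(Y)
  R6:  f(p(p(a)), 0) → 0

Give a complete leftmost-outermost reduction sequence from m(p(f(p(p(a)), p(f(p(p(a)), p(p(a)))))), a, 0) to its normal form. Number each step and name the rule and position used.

1. m(p(f(p(p(a)), p(f(p(p(a)), p(p(a)))))), a, 0)  →  p(f(p(p(a)), p(f(p(p(a)), p(p(a))))))   [R5 at ε]
2. p(f(p(p(a)), p(f(p(p(a)), p(p(a))))))  →  p(f(p(p(a)), p(p(a))))   [R4 at 1]
3. p(f(p(p(a)), p(p(a))))  →  p(p(a))   [R4 at 1]

p(p(a))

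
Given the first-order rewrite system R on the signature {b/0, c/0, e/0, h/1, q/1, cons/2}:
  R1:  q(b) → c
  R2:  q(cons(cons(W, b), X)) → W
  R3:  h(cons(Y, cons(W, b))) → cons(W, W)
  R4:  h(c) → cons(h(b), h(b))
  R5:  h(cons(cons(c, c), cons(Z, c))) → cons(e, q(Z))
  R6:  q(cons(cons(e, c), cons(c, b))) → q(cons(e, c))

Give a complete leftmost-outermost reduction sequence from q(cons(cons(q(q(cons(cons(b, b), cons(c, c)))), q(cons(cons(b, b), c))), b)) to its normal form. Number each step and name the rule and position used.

1. q(cons(cons(q(q(cons(cons(b, b), cons(c, c)))), q(cons(cons(b, b), c))), b))  →  q(cons(cons(q(b), q(cons(cons(b, b), c))), b))   [R2 at 1.1.1.1]
2. q(cons(cons(q(b), q(cons(cons(b, b), c))), b))  →  q(cons(cons(c, q(cons(cons(b, b), c))), b))   [R1 at 1.1.1]
3. q(cons(cons(c, q(cons(cons(b, b), c))), b))  →  q(cons(cons(c, b), b))   [R2 at 1.1.2]
4. q(cons(cons(c, b), b))  →  c   [R2 at ε]

c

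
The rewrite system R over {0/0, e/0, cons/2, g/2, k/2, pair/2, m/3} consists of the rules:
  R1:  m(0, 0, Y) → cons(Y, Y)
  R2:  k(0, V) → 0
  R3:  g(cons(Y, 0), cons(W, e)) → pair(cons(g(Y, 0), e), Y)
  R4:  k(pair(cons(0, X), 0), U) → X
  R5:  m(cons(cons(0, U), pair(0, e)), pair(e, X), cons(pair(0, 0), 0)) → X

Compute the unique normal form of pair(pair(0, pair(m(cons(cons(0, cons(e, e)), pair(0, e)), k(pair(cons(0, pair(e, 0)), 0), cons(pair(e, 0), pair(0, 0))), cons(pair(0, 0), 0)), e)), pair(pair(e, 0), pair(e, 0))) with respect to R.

1. pair(pair(0, pair(m(cons(cons(0, cons(e, e)), pair(0, e)), k(pair(cons(0, pair(e, 0)), 0), cons(pair(e, 0), pair(0, 0))), cons(pair(0, 0), 0)), e)), pair(pair(e, 0), pair(e, 0)))  →  pair(pair(0, pair(m(cons(cons(0, cons(e, e)), pair(0, e)), pair(e, 0), cons(pair(0, 0), 0)), e)), pair(pair(e, 0), pair(e, 0)))   [R4 at 1.2.1.2]
2. pair(pair(0, pair(m(cons(cons(0, cons(e, e)), pair(0, e)), pair(e, 0), cons(pair(0, 0), 0)), e)), pair(pair(e, 0), pair(e, 0)))  →  pair(pair(0, pair(0, e)), pair(pair(e, 0), pair(e, 0)))   [R5 at 1.2.1]

pair(pair(0, pair(0, e)), pair(pair(e, 0), pair(e, 0)))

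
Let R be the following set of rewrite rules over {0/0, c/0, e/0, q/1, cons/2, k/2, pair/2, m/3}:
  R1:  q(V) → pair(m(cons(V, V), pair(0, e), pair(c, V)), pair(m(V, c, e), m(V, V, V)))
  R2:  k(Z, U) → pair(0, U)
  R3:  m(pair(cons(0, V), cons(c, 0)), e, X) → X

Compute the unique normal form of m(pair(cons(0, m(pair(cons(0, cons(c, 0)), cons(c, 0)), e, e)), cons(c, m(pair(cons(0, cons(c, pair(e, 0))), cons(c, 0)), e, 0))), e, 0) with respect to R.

1. m(pair(cons(0, m(pair(cons(0, cons(c, 0)), cons(c, 0)), e, e)), cons(c, m(pair(cons(0, cons(c, pair(e, 0))), cons(c, 0)), e, 0))), e, 0)  →  m(pair(cons(0, e), cons(c, m(pair(cons(0, cons(c, pair(e, 0))), cons(c, 0)), e, 0))), e, 0)   [R3 at 1.1.2]
2. m(pair(cons(0, e), cons(c, m(pair(cons(0, cons(c, pair(e, 0))), cons(c, 0)), e, 0))), e, 0)  →  m(pair(cons(0, e), cons(c, 0)), e, 0)   [R3 at 1.2.2]
3. m(pair(cons(0, e), cons(c, 0)), e, 0)  →  0   [R3 at ε]

0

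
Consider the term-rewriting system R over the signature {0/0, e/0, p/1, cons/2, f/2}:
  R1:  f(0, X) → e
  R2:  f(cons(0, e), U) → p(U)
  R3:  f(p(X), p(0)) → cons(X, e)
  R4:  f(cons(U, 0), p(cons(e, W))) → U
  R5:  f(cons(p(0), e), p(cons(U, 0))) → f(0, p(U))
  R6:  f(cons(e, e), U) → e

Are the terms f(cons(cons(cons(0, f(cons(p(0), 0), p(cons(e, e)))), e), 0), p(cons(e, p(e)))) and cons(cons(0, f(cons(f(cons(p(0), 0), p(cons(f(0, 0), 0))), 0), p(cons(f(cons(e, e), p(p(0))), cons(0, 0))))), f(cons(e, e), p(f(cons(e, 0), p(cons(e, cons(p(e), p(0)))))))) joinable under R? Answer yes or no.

Reduce t₁ = f(cons(cons(cons(0, f(cons(p(0), 0), p(cons(e, e)))), e), 0), p(cons(e, p(e)))):
1. f(cons(cons(cons(0, f(cons(p(0), 0), p(cons(e, e)))), e), 0), p(cons(e, p(e))))  →  cons(cons(0, f(cons(p(0), 0), p(cons(e, e)))), e)   [R4 at ε]
2. cons(cons(0, f(cons(p(0), 0), p(cons(e, e)))), e)  →  cons(cons(0, p(0)), e)   [R4 at 1.2]

Reduce t₂ = cons(cons(0, f(cons(f(cons(p(0), 0), p(cons(f(0, 0), 0))), 0), p(cons(f(cons(e, e), p(p(0))), cons(0, 0))))), f(cons(e, e), p(f(cons(e, 0), p(cons(e, cons(p(e), p(0)))))))):
1. cons(cons(0, f(cons(f(cons(p(0), 0), p(cons(f(0, 0), 0))), 0), p(cons(f(cons(e, e), p(p(0))), cons(0, 0))))), f(cons(e, e), p(f(cons(e, 0), p(cons(e, cons(p(e), p(0))))))))  →  cons(cons(0, f(cons(f(cons(p(0), 0), p(cons(e, 0))), 0), p(cons(f(cons(e, e), p(p(0))), cons(0, 0))))), f(cons(e, e), p(f(cons(e, 0), p(cons(e, cons(p(e), p(0))))))))   [R1 at 1.2.1.1.2.1.1]
2. cons(cons(0, f(cons(f(cons(p(0), 0), p(cons(e, 0))), 0), p(cons(f(cons(e, e), p(p(0))), cons(0, 0))))), f(cons(e, e), p(f(cons(e, 0), p(cons(e, cons(p(e), p(0))))))))  →  cons(cons(0, f(cons(p(0), 0), p(cons(f(cons(e, e), p(p(0))), cons(0, 0))))), f(cons(e, e), p(f(cons(e, 0), p(cons(e, cons(p(e), p(0))))))))   [R4 at 1.2.1.1]
3. cons(cons(0, f(cons(p(0), 0), p(cons(f(cons(e, e), p(p(0))), cons(0, 0))))), f(cons(e, e), p(f(cons(e, 0), p(cons(e, cons(p(e), p(0))))))))  →  cons(cons(0, f(cons(p(0), 0), p(cons(e, cons(0, 0))))), f(cons(e, e), p(f(cons(e, 0), p(cons(e, cons(p(e), p(0))))))))   [R6 at 1.2.2.1.1]
4. cons(cons(0, f(cons(p(0), 0), p(cons(e, cons(0, 0))))), f(cons(e, e), p(f(cons(e, 0), p(cons(e, cons(p(e), p(0))))))))  →  cons(cons(0, p(0)), f(cons(e, e), p(f(cons(e, 0), p(cons(e, cons(p(e), p(0))))))))   [R4 at 1.2]
5. cons(cons(0, p(0)), f(cons(e, e), p(f(cons(e, 0), p(cons(e, cons(p(e), p(0))))))))  →  cons(cons(0, p(0)), e)   [R6 at 2]

yes — NF(t₁) = cons(cons(0, p(0)), e), NF(t₂) = cons(cons(0, p(0)), e)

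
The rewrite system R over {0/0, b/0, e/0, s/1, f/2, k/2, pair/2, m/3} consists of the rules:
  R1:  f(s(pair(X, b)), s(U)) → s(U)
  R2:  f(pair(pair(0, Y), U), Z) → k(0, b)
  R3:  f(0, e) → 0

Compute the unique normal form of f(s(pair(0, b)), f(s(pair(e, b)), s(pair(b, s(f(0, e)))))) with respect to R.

s(pair(b, s(0)))

1. f(s(pair(0, b)), f(s(pair(e, b)), s(pair(b, s(f(0, e))))))  →  f(s(pair(0, b)), s(pair(b, s(f(0, e)))))   [R1 at 2]
2. f(s(pair(0, b)), s(pair(b, s(f(0, e)))))  →  s(pair(b, s(f(0, e))))   [R1 at ε]
3. s(pair(b, s(f(0, e))))  →  s(pair(b, s(0)))   [R3 at 1.2.1]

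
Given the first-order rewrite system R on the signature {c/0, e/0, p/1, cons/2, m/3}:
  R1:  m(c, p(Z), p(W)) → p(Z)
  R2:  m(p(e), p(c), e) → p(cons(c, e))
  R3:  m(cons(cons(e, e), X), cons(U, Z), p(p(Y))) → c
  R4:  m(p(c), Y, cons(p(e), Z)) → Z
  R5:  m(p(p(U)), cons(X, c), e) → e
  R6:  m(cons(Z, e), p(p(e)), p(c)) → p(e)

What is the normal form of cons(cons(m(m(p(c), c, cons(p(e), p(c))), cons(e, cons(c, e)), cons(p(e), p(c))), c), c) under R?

1. cons(cons(m(m(p(c), c, cons(p(e), p(c))), cons(e, cons(c, e)), cons(p(e), p(c))), c), c)  →  cons(cons(m(p(c), cons(e, cons(c, e)), cons(p(e), p(c))), c), c)   [R4 at 1.1.1]
2. cons(cons(m(p(c), cons(e, cons(c, e)), cons(p(e), p(c))), c), c)  →  cons(cons(p(c), c), c)   [R4 at 1.1]

cons(cons(p(c), c), c)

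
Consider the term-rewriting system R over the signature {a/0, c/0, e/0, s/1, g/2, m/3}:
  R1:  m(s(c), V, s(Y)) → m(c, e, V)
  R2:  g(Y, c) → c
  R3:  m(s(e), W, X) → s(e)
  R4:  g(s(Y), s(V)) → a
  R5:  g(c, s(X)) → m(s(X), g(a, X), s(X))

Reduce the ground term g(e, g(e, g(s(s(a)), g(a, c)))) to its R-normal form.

1. g(e, g(e, g(s(s(a)), g(a, c))))  →  g(e, g(e, g(s(s(a)), c)))   [R2 at 2.2.2]
2. g(e, g(e, g(s(s(a)), c)))  →  g(e, g(e, c))   [R2 at 2.2]
3. g(e, g(e, c))  →  g(e, c)   [R2 at 2]
4. g(e, c)  →  c   [R2 at ε]

c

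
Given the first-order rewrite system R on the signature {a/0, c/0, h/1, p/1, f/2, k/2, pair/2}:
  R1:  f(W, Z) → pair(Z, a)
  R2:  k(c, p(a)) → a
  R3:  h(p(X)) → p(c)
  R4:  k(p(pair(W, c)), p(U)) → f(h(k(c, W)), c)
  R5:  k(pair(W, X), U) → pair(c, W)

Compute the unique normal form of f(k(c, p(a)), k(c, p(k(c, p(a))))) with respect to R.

1. f(k(c, p(a)), k(c, p(k(c, p(a)))))  →  pair(k(c, p(k(c, p(a)))), a)   [R1 at ε]
2. pair(k(c, p(k(c, p(a)))), a)  →  pair(k(c, p(a)), a)   [R2 at 1.2.1]
3. pair(k(c, p(a)), a)  →  pair(a, a)   [R2 at 1]

pair(a, a)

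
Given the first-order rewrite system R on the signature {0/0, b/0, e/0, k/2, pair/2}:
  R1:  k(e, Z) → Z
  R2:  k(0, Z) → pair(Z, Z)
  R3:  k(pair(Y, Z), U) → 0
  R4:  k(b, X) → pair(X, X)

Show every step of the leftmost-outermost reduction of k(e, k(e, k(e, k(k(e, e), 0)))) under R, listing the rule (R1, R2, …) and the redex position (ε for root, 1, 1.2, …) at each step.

1. k(e, k(e, k(e, k(k(e, e), 0))))  →  k(e, k(e, k(k(e, e), 0)))   [R1 at ε]
2. k(e, k(e, k(k(e, e), 0)))  →  k(e, k(k(e, e), 0))   [R1 at ε]
3. k(e, k(k(e, e), 0))  →  k(k(e, e), 0)   [R1 at ε]
4. k(k(e, e), 0)  →  k(e, 0)   [R1 at 1]
5. k(e, 0)  →  0   [R1 at ε]

0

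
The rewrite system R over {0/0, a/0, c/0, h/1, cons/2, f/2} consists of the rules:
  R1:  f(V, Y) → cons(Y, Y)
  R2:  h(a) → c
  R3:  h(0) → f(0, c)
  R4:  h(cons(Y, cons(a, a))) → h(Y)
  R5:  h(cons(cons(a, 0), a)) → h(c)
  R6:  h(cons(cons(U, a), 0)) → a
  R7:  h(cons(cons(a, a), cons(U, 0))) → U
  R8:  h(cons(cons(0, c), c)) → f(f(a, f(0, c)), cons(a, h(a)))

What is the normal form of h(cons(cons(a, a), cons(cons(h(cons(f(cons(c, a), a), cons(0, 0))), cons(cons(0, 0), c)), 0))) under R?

1. h(cons(cons(a, a), cons(cons(h(cons(f(cons(c, a), a), cons(0, 0))), cons(cons(0, 0), c)), 0)))  →  cons(h(cons(f(cons(c, a), a), cons(0, 0))), cons(cons(0, 0), c))   [R7 at ε]
2. cons(h(cons(f(cons(c, a), a), cons(0, 0))), cons(cons(0, 0), c))  →  cons(h(cons(cons(a, a), cons(0, 0))), cons(cons(0, 0), c))   [R1 at 1.1.1]
3. cons(h(cons(cons(a, a), cons(0, 0))), cons(cons(0, 0), c))  →  cons(0, cons(cons(0, 0), c))   [R7 at 1]

cons(0, cons(cons(0, 0), c))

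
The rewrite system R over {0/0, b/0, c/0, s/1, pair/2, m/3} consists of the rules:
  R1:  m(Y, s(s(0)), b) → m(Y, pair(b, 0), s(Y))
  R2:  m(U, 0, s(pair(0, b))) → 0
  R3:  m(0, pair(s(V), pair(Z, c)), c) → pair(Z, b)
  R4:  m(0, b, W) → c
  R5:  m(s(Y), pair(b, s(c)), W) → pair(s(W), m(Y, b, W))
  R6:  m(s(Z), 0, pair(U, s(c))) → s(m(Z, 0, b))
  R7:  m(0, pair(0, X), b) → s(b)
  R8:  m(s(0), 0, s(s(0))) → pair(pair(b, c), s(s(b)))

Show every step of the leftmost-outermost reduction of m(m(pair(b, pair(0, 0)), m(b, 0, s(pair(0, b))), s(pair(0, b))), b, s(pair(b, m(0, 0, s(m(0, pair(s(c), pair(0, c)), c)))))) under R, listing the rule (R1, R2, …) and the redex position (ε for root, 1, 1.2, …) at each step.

c

1. m(m(pair(b, pair(0, 0)), m(b, 0, s(pair(0, b))), s(pair(0, b))), b, s(pair(b, m(0, 0, s(m(0, pair(s(c), pair(0, c)), c))))))  →  m(m(pair(b, pair(0, 0)), 0, s(pair(0, b))), b, s(pair(b, m(0, 0, s(m(0, pair(s(c), pair(0, c)), c))))))   [R2 at 1.2]
2. m(m(pair(b, pair(0, 0)), 0, s(pair(0, b))), b, s(pair(b, m(0, 0, s(m(0, pair(s(c), pair(0, c)), c))))))  →  m(0, b, s(pair(b, m(0, 0, s(m(0, pair(s(c), pair(0, c)), c))))))   [R2 at 1]
3. m(0, b, s(pair(b, m(0, 0, s(m(0, pair(s(c), pair(0, c)), c))))))  →  c   [R4 at ε]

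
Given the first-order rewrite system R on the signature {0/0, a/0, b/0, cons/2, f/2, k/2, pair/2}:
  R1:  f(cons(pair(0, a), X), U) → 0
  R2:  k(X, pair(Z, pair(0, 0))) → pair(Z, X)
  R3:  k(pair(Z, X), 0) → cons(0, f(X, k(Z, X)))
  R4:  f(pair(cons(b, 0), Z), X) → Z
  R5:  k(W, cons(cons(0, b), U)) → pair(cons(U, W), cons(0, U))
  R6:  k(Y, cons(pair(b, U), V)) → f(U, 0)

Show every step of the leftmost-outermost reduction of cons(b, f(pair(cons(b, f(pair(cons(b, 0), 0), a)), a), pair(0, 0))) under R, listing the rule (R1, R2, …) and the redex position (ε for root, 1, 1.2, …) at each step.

1. cons(b, f(pair(cons(b, f(pair(cons(b, 0), 0), a)), a), pair(0, 0)))  →  cons(b, f(pair(cons(b, 0), a), pair(0, 0)))   [R4 at 2.1.1.2]
2. cons(b, f(pair(cons(b, 0), a), pair(0, 0)))  →  cons(b, a)   [R4 at 2]

cons(b, a)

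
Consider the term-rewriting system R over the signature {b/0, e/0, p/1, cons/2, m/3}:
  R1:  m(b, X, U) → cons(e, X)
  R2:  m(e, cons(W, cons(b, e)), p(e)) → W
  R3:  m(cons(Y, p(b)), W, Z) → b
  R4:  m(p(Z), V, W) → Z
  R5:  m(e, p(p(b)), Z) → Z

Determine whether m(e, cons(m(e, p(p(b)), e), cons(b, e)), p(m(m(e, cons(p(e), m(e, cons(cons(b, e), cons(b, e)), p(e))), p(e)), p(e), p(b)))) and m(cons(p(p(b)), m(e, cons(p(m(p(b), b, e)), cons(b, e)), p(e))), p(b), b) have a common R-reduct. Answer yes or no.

Reduce t₁ = m(e, cons(m(e, p(p(b)), e), cons(b, e)), p(m(m(e, cons(p(e), m(e, cons(cons(b, e), cons(b, e)), p(e))), p(e)), p(e), p(b)))):
1. m(e, cons(m(e, p(p(b)), e), cons(b, e)), p(m(m(e, cons(p(e), m(e, cons(cons(b, e), cons(b, e)), p(e))), p(e)), p(e), p(b))))  →  m(e, cons(e, cons(b, e)), p(m(m(e, cons(p(e), m(e, cons(cons(b, e), cons(b, e)), p(e))), p(e)), p(e), p(b))))   [R5 at 2.1]
2. m(e, cons(e, cons(b, e)), p(m(m(e, cons(p(e), m(e, cons(cons(b, e), cons(b, e)), p(e))), p(e)), p(e), p(b))))  →  m(e, cons(e, cons(b, e)), p(m(m(e, cons(p(e), cons(b, e)), p(e)), p(e), p(b))))   [R2 at 3.1.1.2.2]
3. m(e, cons(e, cons(b, e)), p(m(m(e, cons(p(e), cons(b, e)), p(e)), p(e), p(b))))  →  m(e, cons(e, cons(b, e)), p(m(p(e), p(e), p(b))))   [R2 at 3.1.1]
4. m(e, cons(e, cons(b, e)), p(m(p(e), p(e), p(b))))  →  m(e, cons(e, cons(b, e)), p(e))   [R4 at 3.1]
5. m(e, cons(e, cons(b, e)), p(e))  →  e   [R2 at ε]

Reduce t₂ = m(cons(p(p(b)), m(e, cons(p(m(p(b), b, e)), cons(b, e)), p(e))), p(b), b):
1. m(cons(p(p(b)), m(e, cons(p(m(p(b), b, e)), cons(b, e)), p(e))), p(b), b)  →  m(cons(p(p(b)), p(m(p(b), b, e))), p(b), b)   [R2 at 1.2]
2. m(cons(p(p(b)), p(m(p(b), b, e))), p(b), b)  →  m(cons(p(p(b)), p(b)), p(b), b)   [R4 at 1.2.1]
3. m(cons(p(p(b)), p(b)), p(b), b)  →  b   [R3 at ε]

no — NF(t₁) = e, NF(t₂) = b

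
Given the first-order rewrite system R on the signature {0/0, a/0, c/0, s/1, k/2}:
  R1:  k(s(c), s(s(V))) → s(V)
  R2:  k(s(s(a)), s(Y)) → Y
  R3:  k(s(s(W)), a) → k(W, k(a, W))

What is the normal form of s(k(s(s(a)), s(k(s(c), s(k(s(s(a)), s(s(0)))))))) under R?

s(s(0))

1. s(k(s(s(a)), s(k(s(c), s(k(s(s(a)), s(s(0))))))))  →  s(k(s(c), s(k(s(s(a)), s(s(0))))))   [R2 at 1]
2. s(k(s(c), s(k(s(s(a)), s(s(0))))))  →  s(k(s(c), s(s(0))))   [R2 at 1.2.1]
3. s(k(s(c), s(s(0))))  →  s(s(0))   [R1 at 1]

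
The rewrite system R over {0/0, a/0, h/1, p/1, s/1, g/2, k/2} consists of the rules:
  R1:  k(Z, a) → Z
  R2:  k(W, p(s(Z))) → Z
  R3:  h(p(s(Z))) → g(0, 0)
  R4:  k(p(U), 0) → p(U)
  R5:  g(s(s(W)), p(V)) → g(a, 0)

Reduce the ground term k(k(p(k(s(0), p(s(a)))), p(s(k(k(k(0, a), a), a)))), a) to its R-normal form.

0

1. k(k(p(k(s(0), p(s(a)))), p(s(k(k(k(0, a), a), a)))), a)  →  k(p(k(s(0), p(s(a)))), p(s(k(k(k(0, a), a), a))))   [R1 at ε]
2. k(p(k(s(0), p(s(a)))), p(s(k(k(k(0, a), a), a))))  →  k(k(k(0, a), a), a)   [R2 at ε]
3. k(k(k(0, a), a), a)  →  k(k(0, a), a)   [R1 at ε]
4. k(k(0, a), a)  →  k(0, a)   [R1 at ε]
5. k(0, a)  →  0   [R1 at ε]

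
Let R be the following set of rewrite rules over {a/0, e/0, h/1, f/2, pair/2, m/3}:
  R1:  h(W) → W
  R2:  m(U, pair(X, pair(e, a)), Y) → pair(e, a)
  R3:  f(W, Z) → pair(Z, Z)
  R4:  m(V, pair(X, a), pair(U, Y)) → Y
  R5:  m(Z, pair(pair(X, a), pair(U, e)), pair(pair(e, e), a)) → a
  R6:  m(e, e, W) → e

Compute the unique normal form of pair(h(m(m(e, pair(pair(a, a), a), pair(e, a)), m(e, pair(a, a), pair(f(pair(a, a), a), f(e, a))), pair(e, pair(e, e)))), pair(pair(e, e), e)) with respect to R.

1. pair(h(m(m(e, pair(pair(a, a), a), pair(e, a)), m(e, pair(a, a), pair(f(pair(a, a), a), f(e, a))), pair(e, pair(e, e)))), pair(pair(e, e), e))  →  pair(m(m(e, pair(pair(a, a), a), pair(e, a)), m(e, pair(a, a), pair(f(pair(a, a), a), f(e, a))), pair(e, pair(e, e))), pair(pair(e, e), e))   [R1 at 1]
2. pair(m(m(e, pair(pair(a, a), a), pair(e, a)), m(e, pair(a, a), pair(f(pair(a, a), a), f(e, a))), pair(e, pair(e, e))), pair(pair(e, e), e))  →  pair(m(a, m(e, pair(a, a), pair(f(pair(a, a), a), f(e, a))), pair(e, pair(e, e))), pair(pair(e, e), e))   [R4 at 1.1]
3. pair(m(a, m(e, pair(a, a), pair(f(pair(a, a), a), f(e, a))), pair(e, pair(e, e))), pair(pair(e, e), e))  →  pair(m(a, f(e, a), pair(e, pair(e, e))), pair(pair(e, e), e))   [R4 at 1.2]
4. pair(m(a, f(e, a), pair(e, pair(e, e))), pair(pair(e, e), e))  →  pair(m(a, pair(a, a), pair(e, pair(e, e))), pair(pair(e, e), e))   [R3 at 1.2]
5. pair(m(a, pair(a, a), pair(e, pair(e, e))), pair(pair(e, e), e))  →  pair(pair(e, e), pair(pair(e, e), e))   [R4 at 1]

pair(pair(e, e), pair(pair(e, e), e))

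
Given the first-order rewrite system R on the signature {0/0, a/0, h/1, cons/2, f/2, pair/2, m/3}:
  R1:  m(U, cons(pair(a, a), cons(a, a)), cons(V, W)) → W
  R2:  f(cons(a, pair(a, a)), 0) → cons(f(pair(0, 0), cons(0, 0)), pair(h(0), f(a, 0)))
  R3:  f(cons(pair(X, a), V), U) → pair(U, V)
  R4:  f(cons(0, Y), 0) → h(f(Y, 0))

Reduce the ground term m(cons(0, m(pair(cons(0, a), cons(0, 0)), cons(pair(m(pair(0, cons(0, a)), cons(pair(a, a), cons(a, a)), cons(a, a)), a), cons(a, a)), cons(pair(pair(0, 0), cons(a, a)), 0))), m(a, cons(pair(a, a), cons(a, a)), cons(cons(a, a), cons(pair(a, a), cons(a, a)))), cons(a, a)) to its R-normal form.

1. m(cons(0, m(pair(cons(0, a), cons(0, 0)), cons(pair(m(pair(0, cons(0, a)), cons(pair(a, a), cons(a, a)), cons(a, a)), a), cons(a, a)), cons(pair(pair(0, 0), cons(a, a)), 0))), m(a, cons(pair(a, a), cons(a, a)), cons(cons(a, a), cons(pair(a, a), cons(a, a)))), cons(a, a))  →  m(cons(0, m(pair(cons(0, a), cons(0, 0)), cons(pair(a, a), cons(a, a)), cons(pair(pair(0, 0), cons(a, a)), 0))), m(a, cons(pair(a, a), cons(a, a)), cons(cons(a, a), cons(pair(a, a), cons(a, a)))), cons(a, a))   [R1 at 1.2.2.1.1]
2. m(cons(0, m(pair(cons(0, a), cons(0, 0)), cons(pair(a, a), cons(a, a)), cons(pair(pair(0, 0), cons(a, a)), 0))), m(a, cons(pair(a, a), cons(a, a)), cons(cons(a, a), cons(pair(a, a), cons(a, a)))), cons(a, a))  →  m(cons(0, 0), m(a, cons(pair(a, a), cons(a, a)), cons(cons(a, a), cons(pair(a, a), cons(a, a)))), cons(a, a))   [R1 at 1.2]
3. m(cons(0, 0), m(a, cons(pair(a, a), cons(a, a)), cons(cons(a, a), cons(pair(a, a), cons(a, a)))), cons(a, a))  →  m(cons(0, 0), cons(pair(a, a), cons(a, a)), cons(a, a))   [R1 at 2]
4. m(cons(0, 0), cons(pair(a, a), cons(a, a)), cons(a, a))  →  a   [R1 at ε]

a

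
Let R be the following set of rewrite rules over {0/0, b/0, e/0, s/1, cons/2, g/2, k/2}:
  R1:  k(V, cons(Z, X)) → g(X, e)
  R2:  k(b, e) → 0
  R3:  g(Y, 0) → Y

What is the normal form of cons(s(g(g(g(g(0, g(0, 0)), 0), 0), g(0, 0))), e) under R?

cons(s(0), e)

1. cons(s(g(g(g(g(0, g(0, 0)), 0), 0), g(0, 0))), e)  →  cons(s(g(g(g(0, g(0, 0)), 0), g(0, 0))), e)   [R3 at 1.1.1]
2. cons(s(g(g(g(0, g(0, 0)), 0), g(0, 0))), e)  →  cons(s(g(g(0, g(0, 0)), g(0, 0))), e)   [R3 at 1.1.1]
3. cons(s(g(g(0, g(0, 0)), g(0, 0))), e)  →  cons(s(g(g(0, 0), g(0, 0))), e)   [R3 at 1.1.1.2]
4. cons(s(g(g(0, 0), g(0, 0))), e)  →  cons(s(g(0, g(0, 0))), e)   [R3 at 1.1.1]
5. cons(s(g(0, g(0, 0))), e)  →  cons(s(g(0, 0)), e)   [R3 at 1.1.2]
6. cons(s(g(0, 0)), e)  →  cons(s(0), e)   [R3 at 1.1]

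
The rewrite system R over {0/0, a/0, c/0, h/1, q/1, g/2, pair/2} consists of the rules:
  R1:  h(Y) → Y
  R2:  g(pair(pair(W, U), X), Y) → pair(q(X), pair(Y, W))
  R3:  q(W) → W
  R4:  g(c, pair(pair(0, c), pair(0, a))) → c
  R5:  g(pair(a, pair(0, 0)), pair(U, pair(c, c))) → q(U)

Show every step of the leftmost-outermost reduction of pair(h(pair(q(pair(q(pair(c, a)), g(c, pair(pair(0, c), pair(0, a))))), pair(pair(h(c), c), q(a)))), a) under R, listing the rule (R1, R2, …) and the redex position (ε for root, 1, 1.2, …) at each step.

pair(pair(pair(pair(c, a), c), pair(pair(c, c), a)), a)

1. pair(h(pair(q(pair(q(pair(c, a)), g(c, pair(pair(0, c), pair(0, a))))), pair(pair(h(c), c), q(a)))), a)  →  pair(pair(q(pair(q(pair(c, a)), g(c, pair(pair(0, c), pair(0, a))))), pair(pair(h(c), c), q(a))), a)   [R1 at 1]
2. pair(pair(q(pair(q(pair(c, a)), g(c, pair(pair(0, c), pair(0, a))))), pair(pair(h(c), c), q(a))), a)  →  pair(pair(pair(q(pair(c, a)), g(c, pair(pair(0, c), pair(0, a)))), pair(pair(h(c), c), q(a))), a)   [R3 at 1.1]
3. pair(pair(pair(q(pair(c, a)), g(c, pair(pair(0, c), pair(0, a)))), pair(pair(h(c), c), q(a))), a)  →  pair(pair(pair(pair(c, a), g(c, pair(pair(0, c), pair(0, a)))), pair(pair(h(c), c), q(a))), a)   [R3 at 1.1.1]
4. pair(pair(pair(pair(c, a), g(c, pair(pair(0, c), pair(0, a)))), pair(pair(h(c), c), q(a))), a)  →  pair(pair(pair(pair(c, a), c), pair(pair(h(c), c), q(a))), a)   [R4 at 1.1.2]
5. pair(pair(pair(pair(c, a), c), pair(pair(h(c), c), q(a))), a)  →  pair(pair(pair(pair(c, a), c), pair(pair(c, c), q(a))), a)   [R1 at 1.2.1.1]
6. pair(pair(pair(pair(c, a), c), pair(pair(c, c), q(a))), a)  →  pair(pair(pair(pair(c, a), c), pair(pair(c, c), a)), a)   [R3 at 1.2.2]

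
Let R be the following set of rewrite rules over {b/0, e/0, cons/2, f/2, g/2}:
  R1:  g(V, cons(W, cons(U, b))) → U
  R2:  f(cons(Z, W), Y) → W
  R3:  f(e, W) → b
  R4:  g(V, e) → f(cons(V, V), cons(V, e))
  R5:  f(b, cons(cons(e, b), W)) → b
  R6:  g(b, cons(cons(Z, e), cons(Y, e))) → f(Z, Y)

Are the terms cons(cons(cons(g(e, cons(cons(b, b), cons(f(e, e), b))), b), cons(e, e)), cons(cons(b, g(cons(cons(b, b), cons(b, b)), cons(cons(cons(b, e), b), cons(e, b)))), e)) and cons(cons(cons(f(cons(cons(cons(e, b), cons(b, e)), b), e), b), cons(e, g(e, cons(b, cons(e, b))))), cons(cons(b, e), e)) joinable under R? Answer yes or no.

yes — NF(t₁) = cons(cons(cons(b, b), cons(e, e)), cons(cons(b, e), e)), NF(t₂) = cons(cons(cons(b, b), cons(e, e)), cons(cons(b, e), e))

Reduce t₁ = cons(cons(cons(g(e, cons(cons(b, b), cons(f(e, e), b))), b), cons(e, e)), cons(cons(b, g(cons(cons(b, b), cons(b, b)), cons(cons(cons(b, e), b), cons(e, b)))), e)):
1. cons(cons(cons(g(e, cons(cons(b, b), cons(f(e, e), b))), b), cons(e, e)), cons(cons(b, g(cons(cons(b, b), cons(b, b)), cons(cons(cons(b, e), b), cons(e, b)))), e))  →  cons(cons(cons(f(e, e), b), cons(e, e)), cons(cons(b, g(cons(cons(b, b), cons(b, b)), cons(cons(cons(b, e), b), cons(e, b)))), e))   [R1 at 1.1.1]
2. cons(cons(cons(f(e, e), b), cons(e, e)), cons(cons(b, g(cons(cons(b, b), cons(b, b)), cons(cons(cons(b, e), b), cons(e, b)))), e))  →  cons(cons(cons(b, b), cons(e, e)), cons(cons(b, g(cons(cons(b, b), cons(b, b)), cons(cons(cons(b, e), b), cons(e, b)))), e))   [R3 at 1.1.1]
3. cons(cons(cons(b, b), cons(e, e)), cons(cons(b, g(cons(cons(b, b), cons(b, b)), cons(cons(cons(b, e), b), cons(e, b)))), e))  →  cons(cons(cons(b, b), cons(e, e)), cons(cons(b, e), e))   [R1 at 2.1.2]

Reduce t₂ = cons(cons(cons(f(cons(cons(cons(e, b), cons(b, e)), b), e), b), cons(e, g(e, cons(b, cons(e, b))))), cons(cons(b, e), e)):
1. cons(cons(cons(f(cons(cons(cons(e, b), cons(b, e)), b), e), b), cons(e, g(e, cons(b, cons(e, b))))), cons(cons(b, e), e))  →  cons(cons(cons(b, b), cons(e, g(e, cons(b, cons(e, b))))), cons(cons(b, e), e))   [R2 at 1.1.1]
2. cons(cons(cons(b, b), cons(e, g(e, cons(b, cons(e, b))))), cons(cons(b, e), e))  →  cons(cons(cons(b, b), cons(e, e)), cons(cons(b, e), e))   [R1 at 1.2.2]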